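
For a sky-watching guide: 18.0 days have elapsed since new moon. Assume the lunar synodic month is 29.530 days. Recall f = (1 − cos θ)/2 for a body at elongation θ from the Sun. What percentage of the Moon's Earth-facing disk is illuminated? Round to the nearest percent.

89%

Elongation θ = 360° × 18.0/29.530 ≈ 219.4°.
Illuminated fraction = (1 − cos 219.4°)/2 = (1 − (-0.772))/2 ≈ 0.886, so 89%.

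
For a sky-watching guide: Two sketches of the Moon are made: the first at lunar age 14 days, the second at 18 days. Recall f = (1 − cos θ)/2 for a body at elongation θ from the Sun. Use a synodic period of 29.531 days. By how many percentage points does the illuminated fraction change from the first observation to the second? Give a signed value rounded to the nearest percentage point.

-11 percentage points

First observation: θ = 360°·14/29.531 = 170.7°, so f = 0.993.
Second observation: θ = 219.4°, f = 0.886.
Δf = 0.886 − 0.993 = -0.107, i.e. -11 pp.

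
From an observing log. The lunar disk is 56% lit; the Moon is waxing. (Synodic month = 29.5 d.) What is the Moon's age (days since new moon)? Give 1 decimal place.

7.9 days

Invert f = (1 − cos θ)/2 to get cos θ = 1 − 2(0.56) = -0.120, hence θ₀ = arccos -0.120 = 96.9°.
Before full moon the principal value applies: θ = 96.9°.
At 360°/29.5 d per day, 96.9° corresponds to 7.94 days.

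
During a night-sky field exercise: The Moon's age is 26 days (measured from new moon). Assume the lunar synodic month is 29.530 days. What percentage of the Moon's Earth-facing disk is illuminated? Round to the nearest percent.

Elongation θ = 360° × 26/29.530 ≈ 317.0°.
Illuminated fraction = (1 − cos 317.0°)/2 = (1 − 0.731)/2 ≈ 0.135, so 13%.

13%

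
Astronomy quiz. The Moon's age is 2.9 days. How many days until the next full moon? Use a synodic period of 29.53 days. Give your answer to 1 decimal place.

Full moon occurs at elongation 180°, i.e. at age 29.53 × 180/360 = 14.765 d.
That is 14.765 − 2.9 = 11.865 days ahead.

11.9 days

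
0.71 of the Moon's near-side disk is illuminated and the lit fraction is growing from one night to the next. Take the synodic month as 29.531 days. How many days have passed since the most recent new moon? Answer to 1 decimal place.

From f = (1 − cos θ)/2: cos θ = 1 − 2×0.71 = -0.420; arccos → 114.8°.
Waxing ⇒ before full, so θ = 114.8°.
That fraction of the synodic month is 114.8/360 × 29.531 d ≈ 9.42 d.

9.4 days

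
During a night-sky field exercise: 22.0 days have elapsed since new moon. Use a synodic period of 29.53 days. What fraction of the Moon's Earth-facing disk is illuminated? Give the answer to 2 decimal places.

Phase angle: θ = 360°·(22.0 d)/(29.53 d) = 268.2°.
Illuminated fraction = (1 − cos 268.2°)/2 = (1 − (-0.031))/2 ≈ 0.516.

0.52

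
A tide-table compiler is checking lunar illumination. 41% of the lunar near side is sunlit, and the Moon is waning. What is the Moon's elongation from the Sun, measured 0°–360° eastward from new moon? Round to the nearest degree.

From f = (1 − cos θ)/2: cos θ = 1 − 2×0.41 = 0.180; arccos → 79.6°.
Since the Moon is past full (waning), take the reflex angle: θ = 360° − 79.6° = 280.4°.

280°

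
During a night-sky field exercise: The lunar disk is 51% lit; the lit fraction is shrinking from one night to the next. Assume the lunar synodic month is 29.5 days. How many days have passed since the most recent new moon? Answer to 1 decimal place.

22.0 days

Invert f = (1 − cos θ)/2 to get cos θ = 1 − 2(0.51) = -0.020, hence θ₀ = arccos -0.020 = 91.1°.
Waning ⇒ past full, so θ = 360° − 91.1° = 268.9°.
At 360°/29.5 d per day, 268.9° corresponds to 22.03 days.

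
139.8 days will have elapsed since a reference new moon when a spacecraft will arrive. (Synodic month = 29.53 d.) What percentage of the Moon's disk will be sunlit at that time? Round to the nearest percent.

55%

139.8/29.53 = 4.734 lunations, so 4 complete cycles and 21.68 d into the next.
The Moon has covered 21.68/29.53 of its cycle, so θ ≈ 360° × 21.68/29.53 = 264.3°.
With cos θ = (-0.099), the lit fraction is (1 − (-0.099))/2 ≈ 0.550, so 55%.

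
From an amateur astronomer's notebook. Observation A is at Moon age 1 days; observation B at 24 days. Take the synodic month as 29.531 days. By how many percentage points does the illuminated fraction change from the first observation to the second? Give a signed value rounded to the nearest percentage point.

θ₁ = 360° × 1/29.531 = 12.2°, f₁ = (1 − cos θ₁)/2 = 0.011.
θ₂ = 360° × 24/29.531 = 292.6°, f₂ = (1 − cos θ₂)/2 = 0.308.
Change = f₂ − f₁ = +0.297 → +30 percentage points.

+30 percentage points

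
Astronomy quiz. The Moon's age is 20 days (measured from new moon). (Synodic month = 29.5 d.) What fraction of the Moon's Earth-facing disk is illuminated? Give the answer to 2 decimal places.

0.72

Phase angle: θ = 360°·(20 d)/(29.5 d) = 244.1°.
cos 244.1° = (-0.437), so f = (1 − (-0.437))/2 = 0.719.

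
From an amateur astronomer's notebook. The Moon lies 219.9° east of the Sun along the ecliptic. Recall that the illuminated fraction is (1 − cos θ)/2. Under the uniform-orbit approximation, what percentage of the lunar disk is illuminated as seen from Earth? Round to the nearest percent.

88%

cos 219.9° = (-0.767), so f = (1 − (-0.767))/2 = 0.884, i.e. 88%.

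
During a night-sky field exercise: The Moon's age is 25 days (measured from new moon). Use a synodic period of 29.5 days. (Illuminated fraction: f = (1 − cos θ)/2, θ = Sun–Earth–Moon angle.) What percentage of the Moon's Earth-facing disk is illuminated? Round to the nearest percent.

The Moon has covered 25/29.5 of its cycle, so θ ≈ 360° × 25/29.5 = 305.1°.
Illuminated fraction = (1 − cos 305.1°)/2 = (1 − 0.575)/2 ≈ 0.213, so 21%.

21%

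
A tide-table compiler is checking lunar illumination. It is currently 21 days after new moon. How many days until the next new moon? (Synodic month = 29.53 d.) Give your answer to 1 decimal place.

8.5 days

One full lunation from the last new moon is 29.53 d; remaining = 29.53 − 21 = 8.530 d.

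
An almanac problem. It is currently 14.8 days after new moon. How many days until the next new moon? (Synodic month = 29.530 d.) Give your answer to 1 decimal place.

14.7 days

One full lunation from the last new moon is 29.530 d; remaining = 29.530 − 14.8 = 14.730 d.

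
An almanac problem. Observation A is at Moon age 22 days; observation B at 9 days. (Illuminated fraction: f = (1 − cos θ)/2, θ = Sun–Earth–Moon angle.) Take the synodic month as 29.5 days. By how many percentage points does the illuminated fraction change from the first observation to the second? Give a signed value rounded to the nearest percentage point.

+16 percentage points

θ₁ = 360° × 22/29.5 = 268.5°, f₁ = (1 − cos θ₁)/2 = 0.513.
θ₂ = 360° × 9/29.5 = 109.8°, f₂ = (1 − cos θ₂)/2 = 0.670.
Change = f₂ − f₁ = +0.156 → +16 percentage points.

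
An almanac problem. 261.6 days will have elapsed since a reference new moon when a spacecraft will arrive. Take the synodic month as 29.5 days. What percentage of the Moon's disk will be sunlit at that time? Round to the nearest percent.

16%

Reduce mod P: 261.6 − 8×29.5 = 25.60 d into the current lunation.
Phase angle: θ = 360°·(25.60 d)/(29.5 d) = 312.4°.
With cos θ = 0.674, the lit fraction is (1 − 0.674)/2 ≈ 0.163, so 16%.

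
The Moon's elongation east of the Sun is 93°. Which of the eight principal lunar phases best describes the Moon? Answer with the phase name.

first quarter

93° lies in the first quarter sector of the 8-phase cycle.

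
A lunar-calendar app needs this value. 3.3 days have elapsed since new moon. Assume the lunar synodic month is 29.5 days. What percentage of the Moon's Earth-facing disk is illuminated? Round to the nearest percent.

12%

The Moon has covered 3.3/29.5 of its cycle, so θ ≈ 360° × 3.3/29.5 = 40.3°.
With cos θ = 0.763, the lit fraction is (1 − 0.763)/2 ≈ 0.119, so 12%.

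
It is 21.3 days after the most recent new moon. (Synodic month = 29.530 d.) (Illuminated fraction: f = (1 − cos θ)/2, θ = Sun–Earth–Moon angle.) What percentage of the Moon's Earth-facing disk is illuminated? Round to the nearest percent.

The Moon has covered 21.3/29.530 of its cycle, so θ ≈ 360° × 21.3/29.530 = 259.7°.
Illuminated fraction = (1 − cos 259.7°)/2 = (1 − (-0.179))/2 ≈ 0.590, so 59%.

59%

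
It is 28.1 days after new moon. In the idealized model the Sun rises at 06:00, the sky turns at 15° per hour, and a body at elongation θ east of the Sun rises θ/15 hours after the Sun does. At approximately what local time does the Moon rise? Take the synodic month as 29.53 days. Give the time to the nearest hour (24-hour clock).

The Moon has covered 28.1/29.53 of its cycle, so θ ≈ 360° × 28.1/29.53 = 342.6°.
At 15° of sky rotation per hour, 342.6° corresponds to a 22.84 h lag.
06:00 + 22.84 h ≈ 04:50 → 05:00 to the nearest hour.

05:00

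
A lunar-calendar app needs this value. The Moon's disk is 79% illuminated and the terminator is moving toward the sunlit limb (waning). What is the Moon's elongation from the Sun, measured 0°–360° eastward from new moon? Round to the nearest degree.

235°

From f = (1 − cos θ)/2: cos θ = 1 − 2×0.79 = -0.580; arccos → 125.5°.
Waning ⇒ past full, so θ = 360° − 125.5° = 234.5°.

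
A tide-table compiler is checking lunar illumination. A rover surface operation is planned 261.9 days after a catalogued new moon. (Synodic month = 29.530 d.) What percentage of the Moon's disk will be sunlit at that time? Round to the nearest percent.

16%

261.9 d spans 8 complete synodic months (8 × 29.530 = 236.24 d) plus 25.66 d.
Phase angle: θ = 360°·(25.66 d)/(29.530 d) = 312.8°.
cos 312.8° = 0.680, so f = (1 − 0.680)/2 = 0.160, so 16%.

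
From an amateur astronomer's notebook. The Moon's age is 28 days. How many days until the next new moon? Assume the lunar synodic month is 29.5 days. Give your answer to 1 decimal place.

1.5 days

One full lunation from the last new moon is 29.5 d; remaining = 29.5 − 28 = 1.500 d.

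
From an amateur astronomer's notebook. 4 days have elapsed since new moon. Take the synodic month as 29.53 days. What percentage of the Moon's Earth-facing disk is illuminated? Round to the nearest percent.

17%

Elongation θ = 360° × 4/29.53 ≈ 48.8°.
Illuminated fraction = (1 − cos 48.8°)/2 = (1 − 0.659)/2 ≈ 0.170, so 17%.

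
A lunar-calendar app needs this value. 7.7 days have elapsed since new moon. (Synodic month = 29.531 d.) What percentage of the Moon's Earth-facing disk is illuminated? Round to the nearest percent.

53%

Phase angle: θ = 360°·(7.7 d)/(29.531 d) = 93.9°.
cos 93.9° = (-0.067), so f = (1 − (-0.067))/2 = 0.534, so 53%.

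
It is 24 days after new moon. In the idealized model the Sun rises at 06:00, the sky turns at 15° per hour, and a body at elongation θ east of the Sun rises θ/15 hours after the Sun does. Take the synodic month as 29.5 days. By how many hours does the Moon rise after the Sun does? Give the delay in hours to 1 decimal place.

Phase angle: θ = 360°·(24 d)/(29.5 d) = 292.9°.
At 15° of sky rotation per hour, 292.9° corresponds to a 19.53 h lag.
So the Moon rises 19.53 h after the Sun.

19.5 h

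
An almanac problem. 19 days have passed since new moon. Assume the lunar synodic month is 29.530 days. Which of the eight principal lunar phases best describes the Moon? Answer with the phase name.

waning gibbous

At 19/29.530 of the cycle, θ ≈ 232° — the waning gibbous range.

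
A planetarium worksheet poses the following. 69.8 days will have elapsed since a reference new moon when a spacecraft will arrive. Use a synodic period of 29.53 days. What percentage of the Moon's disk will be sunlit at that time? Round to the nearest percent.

69.8 d spans 2 complete synodic months (2 × 29.53 = 59.06 d) plus 10.74 d.
Phase angle: θ = 360°·(10.74 d)/(29.53 d) = 130.9°.
cos 130.9° = (-0.655), so f = (1 − (-0.655))/2 = 0.828, so 83%.

83%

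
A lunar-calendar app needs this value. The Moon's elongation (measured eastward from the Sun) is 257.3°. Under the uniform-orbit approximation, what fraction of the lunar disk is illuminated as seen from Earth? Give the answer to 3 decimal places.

f = (1 − cos 257.3°)/2 = (1 − (-0.220))/2 ≈ 0.610.

0.610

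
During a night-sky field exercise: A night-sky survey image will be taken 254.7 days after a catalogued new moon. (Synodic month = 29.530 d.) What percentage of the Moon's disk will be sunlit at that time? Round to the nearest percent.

Reduce mod P: 254.7 − 8×29.530 = 18.46 d into the current lunation.
Phase angle: θ = 360°·(18.46 d)/(29.530 d) = 225.0°.
cos 225.0° = (-0.707), so f = (1 − (-0.707))/2 = 0.853, so 85%.

85%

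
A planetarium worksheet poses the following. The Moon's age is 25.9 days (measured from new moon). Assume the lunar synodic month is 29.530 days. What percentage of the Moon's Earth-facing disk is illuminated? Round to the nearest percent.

14%

Phase angle: θ = 360°·(25.9 d)/(29.530 d) = 315.7°.
With cos θ = 0.716, the lit fraction is (1 − 0.716)/2 ≈ 0.142, so 14%.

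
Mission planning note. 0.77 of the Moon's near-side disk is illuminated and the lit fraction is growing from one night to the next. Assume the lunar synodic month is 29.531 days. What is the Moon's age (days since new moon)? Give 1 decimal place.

10.1 days

cos θ = 1 − 2f = -0.540, giving a principal value of 122.7°.
Waxing ⇒ before full, so θ = 122.7°.
That fraction of the synodic month is 122.7/360 × 29.531 d ≈ 10.06 d.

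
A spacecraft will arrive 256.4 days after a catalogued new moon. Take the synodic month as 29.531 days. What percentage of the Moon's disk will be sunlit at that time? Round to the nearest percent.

Reduce mod P: 256.4 − 8×29.531 = 20.15 d into the current lunation.
The Moon has covered 20.15/29.531 of its cycle, so θ ≈ 360° × 20.15/29.531 = 245.7°.
cos 245.7° = (-0.412), so f = (1 − (-0.412))/2 = 0.706, so 71%.

71%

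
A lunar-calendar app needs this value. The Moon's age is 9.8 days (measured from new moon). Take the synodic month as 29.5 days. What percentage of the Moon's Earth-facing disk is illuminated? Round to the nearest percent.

75%

The Moon has covered 9.8/29.5 of its cycle, so θ ≈ 360° × 9.8/29.5 = 119.6°.
Illuminated fraction = (1 − cos 119.6°)/2 = (1 − (-0.494))/2 ≈ 0.747, so 75%.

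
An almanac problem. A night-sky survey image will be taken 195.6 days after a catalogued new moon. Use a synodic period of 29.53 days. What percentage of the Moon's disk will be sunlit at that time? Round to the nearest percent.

Reduce mod P: 195.6 − 6×29.53 = 18.42 d into the current lunation.
Phase angle: θ = 360°·(18.42 d)/(29.53 d) = 224.6°.
With cos θ = (-0.713), the lit fraction is (1 − (-0.713))/2 ≈ 0.856, so 86%.

86%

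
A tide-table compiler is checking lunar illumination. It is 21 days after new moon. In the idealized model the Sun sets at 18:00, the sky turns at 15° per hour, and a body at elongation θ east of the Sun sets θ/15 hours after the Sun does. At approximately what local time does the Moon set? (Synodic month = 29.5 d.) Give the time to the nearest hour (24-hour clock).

Phase angle: θ = 360°·(21 d)/(29.5 d) = 256.3°.
The Moon trails the Sun by θ/15 = 256.3/15 ≈ 17.08 hours.
18:00 + 17.08 h ≈ 11:05 → 11:00 to the nearest hour.

11:00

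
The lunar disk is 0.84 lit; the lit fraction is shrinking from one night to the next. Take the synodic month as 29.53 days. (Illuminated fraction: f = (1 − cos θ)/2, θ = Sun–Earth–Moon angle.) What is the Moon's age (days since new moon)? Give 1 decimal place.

Invert f = (1 − cos θ)/2 to get cos θ = 1 − 2(0.84) = -0.680, hence θ₀ = arccos -0.680 = 132.8°.
Waning ⇒ past full, so θ = 360° − 132.8° = 227.2°.
That fraction of the synodic month is 227.2/360 × 29.53 d ≈ 18.63 d.

18.6 days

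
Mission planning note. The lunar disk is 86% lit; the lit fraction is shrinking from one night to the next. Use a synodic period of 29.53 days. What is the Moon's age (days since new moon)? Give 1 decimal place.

18.4 days

From f = (1 − cos θ)/2: cos θ = 1 − 2×0.86 = -0.720; arccos → 136.1°.
Since the Moon is past full (waning), take the reflex angle: θ = 360° − 136.1° = 223.9°.
That fraction of the synodic month is 223.9/360 × 29.53 d ≈ 18.37 d.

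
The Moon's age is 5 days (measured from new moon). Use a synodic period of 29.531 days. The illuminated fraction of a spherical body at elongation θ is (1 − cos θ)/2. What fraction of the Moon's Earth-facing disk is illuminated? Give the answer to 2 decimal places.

Elongation θ = 360° × 5/29.531 ≈ 61.0°.
With cos θ = 0.486, the lit fraction is (1 − 0.486)/2 ≈ 0.257.

0.26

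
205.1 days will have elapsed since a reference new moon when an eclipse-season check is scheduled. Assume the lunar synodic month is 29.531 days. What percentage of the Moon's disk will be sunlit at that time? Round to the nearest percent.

205.1/29.531 = 6.945 lunations, so 6 complete cycles and 27.91 d into the next.
Phase angle: θ = 360°·(27.91 d)/(29.531 d) = 340.3°.
Illuminated fraction = (1 − cos 340.3°)/2 = (1 − 0.941)/2 ≈ 0.029, so 3%.

3%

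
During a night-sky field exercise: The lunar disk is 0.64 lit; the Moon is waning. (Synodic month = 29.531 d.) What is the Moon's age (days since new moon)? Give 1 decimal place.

From f = (1 − cos θ)/2: cos θ = 1 − 2×0.64 = -0.280; arccos → 106.3°.
Waning ⇒ past full, so θ = 360° − 106.3° = 253.7°.
Age = 29.531 × 253.7°/360° ≈ 20.81 days.

20.8 days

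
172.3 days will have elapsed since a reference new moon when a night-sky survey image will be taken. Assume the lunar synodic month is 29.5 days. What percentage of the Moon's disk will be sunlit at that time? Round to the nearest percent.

Reduce mod P: 172.3 − 5×29.5 = 24.80 d into the current lunation.
Phase angle: θ = 360°·(24.80 d)/(29.5 d) = 302.6°.
cos 302.6° = 0.539, so f = (1 − 0.539)/2 = 0.230, so 23%.

23%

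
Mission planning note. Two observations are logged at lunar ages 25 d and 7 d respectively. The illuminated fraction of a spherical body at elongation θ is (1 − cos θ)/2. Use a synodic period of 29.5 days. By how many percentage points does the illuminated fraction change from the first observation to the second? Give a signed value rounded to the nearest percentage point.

+25 pp

θ₁ = 360° × 25/29.5 = 305.1°, f₁ = (1 − cos θ₁)/2 = 0.213.
θ₂ = 360° × 7/29.5 = 85.4°, f₂ = (1 − cos θ₂)/2 = 0.460.
Change = f₂ − f₁ = +0.248 → +25 percentage points.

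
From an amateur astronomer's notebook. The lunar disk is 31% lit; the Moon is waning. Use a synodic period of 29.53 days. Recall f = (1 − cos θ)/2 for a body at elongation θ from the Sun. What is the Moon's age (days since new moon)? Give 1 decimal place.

24.0 days

cos θ = 1 − 2f = 0.380, giving a principal value of 67.7°.
Waning ⇒ past full, so θ = 360° − 67.7° = 292.3°.
That fraction of the synodic month is 292.3/360 × 29.53 d ≈ 23.98 d.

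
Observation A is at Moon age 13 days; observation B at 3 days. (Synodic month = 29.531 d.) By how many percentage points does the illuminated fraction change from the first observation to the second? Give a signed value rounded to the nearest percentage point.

First observation: θ = 360°·13/29.531 = 158.5°, so f = 0.965.
Second observation: θ = 36.6°, f = 0.098.
Δf = 0.098 − 0.965 = -0.867, i.e. -87 pp.

-87 pp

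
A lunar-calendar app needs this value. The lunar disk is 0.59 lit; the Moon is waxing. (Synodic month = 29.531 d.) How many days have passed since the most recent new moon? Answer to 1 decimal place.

8.2 days

From f = (1 − cos θ)/2: cos θ = 1 − 2×0.59 = -0.180; arccos → 100.4°.
Waxing ⇒ before full, so θ = 100.4°.
That fraction of the synodic month is 100.4/360 × 29.531 d ≈ 8.23 d.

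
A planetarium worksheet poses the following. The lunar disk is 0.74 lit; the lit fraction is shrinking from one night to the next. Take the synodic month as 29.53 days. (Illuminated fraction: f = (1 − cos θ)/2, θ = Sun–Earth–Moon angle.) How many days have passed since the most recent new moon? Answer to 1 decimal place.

cos θ = 1 − 2f = -0.480, giving a principal value of 118.7°.
A waning Moon lies in 180°–360°, so θ = 360° − 118.7° = 241.3°.
Age = 29.53 × 241.3°/360° ≈ 19.79 days.

19.8 days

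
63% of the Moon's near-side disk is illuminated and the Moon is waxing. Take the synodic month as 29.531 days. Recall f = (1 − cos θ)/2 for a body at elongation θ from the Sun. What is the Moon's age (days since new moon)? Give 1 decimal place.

8.6 days

Invert f = (1 − cos θ)/2 to get cos θ = 1 − 2(0.63) = -0.260, hence θ₀ = arccos -0.260 = 105.1°.
The Moon is waxing (0°–180°), so θ = 105.1° directly.
At 360°/29.531 d per day, 105.1° corresponds to 8.62 days.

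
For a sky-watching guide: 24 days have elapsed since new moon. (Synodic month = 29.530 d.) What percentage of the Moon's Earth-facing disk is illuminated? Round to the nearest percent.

31%

The Moon has covered 24/29.530 of its cycle, so θ ≈ 360° × 24/29.530 = 292.6°.
cos 292.6° = 0.384, so f = (1 − 0.384)/2 = 0.308, so 31%.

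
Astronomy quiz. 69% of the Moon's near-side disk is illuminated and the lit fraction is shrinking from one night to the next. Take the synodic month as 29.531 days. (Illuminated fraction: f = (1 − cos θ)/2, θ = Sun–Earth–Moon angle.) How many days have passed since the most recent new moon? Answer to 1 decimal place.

cos θ = 1 − 2f = -0.380, giving a principal value of 112.3°.
A waning Moon lies in 180°–360°, so θ = 360° − 112.3° = 247.7°.
That fraction of the synodic month is 247.7/360 × 29.531 d ≈ 20.32 d.

20.3 days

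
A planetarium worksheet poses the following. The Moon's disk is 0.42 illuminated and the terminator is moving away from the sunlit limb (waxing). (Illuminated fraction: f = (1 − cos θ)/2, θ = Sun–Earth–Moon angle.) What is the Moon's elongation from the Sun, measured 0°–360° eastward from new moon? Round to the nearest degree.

81°

From f = (1 − cos θ)/2: cos θ = 1 − 2×0.42 = 0.160; arccos → 80.8°.
Before full moon the principal value applies: θ = 80.8°.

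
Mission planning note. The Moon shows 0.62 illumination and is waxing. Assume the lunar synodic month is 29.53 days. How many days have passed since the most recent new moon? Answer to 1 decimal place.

8.5 days

From f = (1 − cos θ)/2: cos θ = 1 − 2×0.62 = -0.240; arccos → 103.9°.
The Moon is waxing (0°–180°), so θ = 103.9° directly.
Age = 29.53 × 103.9°/360° ≈ 8.52 days.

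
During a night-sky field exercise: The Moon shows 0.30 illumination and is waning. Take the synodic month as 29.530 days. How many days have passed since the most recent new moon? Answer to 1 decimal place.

24.1 days

From f = (1 − cos θ)/2: cos θ = 1 − 2×0.30 = 0.400; arccos → 66.4°.
Since the Moon is past full (waning), take the reflex angle: θ = 360° − 66.4° = 293.6°.
At 360°/29.530 d per day, 293.6° corresponds to 24.08 days.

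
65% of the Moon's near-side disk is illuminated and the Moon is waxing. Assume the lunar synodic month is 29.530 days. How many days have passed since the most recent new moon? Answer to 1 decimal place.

cos θ = 1 − 2f = -0.300, giving a principal value of 107.5°.
Waxing ⇒ before full, so θ = 107.5°.
That fraction of the synodic month is 107.5/360 × 29.530 d ≈ 8.81 d.

8.8 days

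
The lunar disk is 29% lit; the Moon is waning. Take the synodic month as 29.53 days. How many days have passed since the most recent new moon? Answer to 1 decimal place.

24.2 days

From f = (1 − cos θ)/2: cos θ = 1 − 2×0.29 = 0.420; arccos → 65.2°.
Waning ⇒ past full, so θ = 360° − 65.2° = 294.8°.
Age = 29.53 × 294.8°/360° ≈ 24.18 days.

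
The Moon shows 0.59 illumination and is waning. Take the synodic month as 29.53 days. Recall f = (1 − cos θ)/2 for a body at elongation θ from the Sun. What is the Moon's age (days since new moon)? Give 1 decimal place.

21.3 days

Invert f = (1 − cos θ)/2 to get cos θ = 1 − 2(0.59) = -0.180, hence θ₀ = arccos -0.180 = 100.4°.
Since the Moon is past full (waning), take the reflex angle: θ = 360° − 100.4° = 259.6°.
Age = 29.53 × 259.6°/360° ≈ 21.30 days.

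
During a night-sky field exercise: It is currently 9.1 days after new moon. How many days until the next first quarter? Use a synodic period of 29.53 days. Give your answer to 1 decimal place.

First quarter is 0.25 of the way through the cycle: age 0.25 × 29.53 = 7.383 d.
This lunation's first quarter (7.383 d) has passed, so add one period: 36.913 − 9.1 = 27.813 days.

27.8 days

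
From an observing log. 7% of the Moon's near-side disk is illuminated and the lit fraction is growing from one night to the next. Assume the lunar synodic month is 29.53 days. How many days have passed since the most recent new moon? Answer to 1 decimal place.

2.5 days

cos θ = 1 − 2f = 0.860, giving a principal value of 30.7°.
Waxing ⇒ before full, so θ = 30.7°.
At 360°/29.53 d per day, 30.7° corresponds to 2.52 days.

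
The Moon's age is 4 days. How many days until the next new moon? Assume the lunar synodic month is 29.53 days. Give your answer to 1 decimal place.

25.5 days

The next new moon completes the synodic month: 29.53 − 4 = 25.530 days.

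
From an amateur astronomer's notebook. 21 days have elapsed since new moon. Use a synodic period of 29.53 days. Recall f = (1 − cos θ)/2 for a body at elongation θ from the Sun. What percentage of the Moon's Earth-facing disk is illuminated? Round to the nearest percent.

62%

Elongation θ = 360° × 21/29.53 ≈ 256.0°.
cos 256.0° = (-0.242), so f = (1 − (-0.242))/2 = 0.621, so 62%.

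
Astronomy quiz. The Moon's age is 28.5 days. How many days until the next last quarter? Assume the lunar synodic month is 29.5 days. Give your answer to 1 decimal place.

23.1 days

Last quarter is 0.75 of the way through the cycle: age 0.75 × 29.5 = 22.125 d.
This lunation's last quarter (22.125 d) has passed, so add one period: 51.625 − 28.5 = 23.125 days.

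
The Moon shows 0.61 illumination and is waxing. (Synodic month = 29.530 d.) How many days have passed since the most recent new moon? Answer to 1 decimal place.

8.4 days

Invert f = (1 − cos θ)/2 to get cos θ = 1 − 2(0.61) = -0.220, hence θ₀ = arccos -0.220 = 102.7°.
Waxing ⇒ before full, so θ = 102.7°.
That fraction of the synodic month is 102.7/360 × 29.530 d ≈ 8.42 d.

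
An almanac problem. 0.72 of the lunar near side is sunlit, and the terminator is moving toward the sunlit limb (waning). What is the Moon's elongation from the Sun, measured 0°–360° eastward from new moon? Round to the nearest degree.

244°

cos θ = 1 − 2f = -0.440, giving a principal value of 116.1°.
Waning ⇒ past full, so θ = 360° − 116.1° = 243.9°.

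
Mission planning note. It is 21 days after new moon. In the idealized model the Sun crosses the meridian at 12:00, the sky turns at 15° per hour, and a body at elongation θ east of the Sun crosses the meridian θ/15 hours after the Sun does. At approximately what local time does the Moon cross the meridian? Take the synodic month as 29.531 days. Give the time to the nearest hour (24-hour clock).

Elongation θ = 360° × 21/29.531 ≈ 256.0°.
The Moon trails the Sun by θ/15 = 256.0/15 ≈ 17.07 hours.
12:00 + 17.07 h ≈ 05:04 → 05:00 to the nearest hour.

05:00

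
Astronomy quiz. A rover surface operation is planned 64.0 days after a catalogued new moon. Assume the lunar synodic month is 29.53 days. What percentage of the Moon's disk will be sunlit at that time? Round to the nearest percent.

25%

64.0/29.53 = 2.167 lunations, so 2 complete cycles and 4.94 d into the next.
The Moon has covered 4.94/29.53 of its cycle, so θ ≈ 360° × 4.94/29.53 = 60.2°.
With cos θ = 0.497, the lit fraction is (1 − 0.497)/2 ≈ 0.252, so 25%.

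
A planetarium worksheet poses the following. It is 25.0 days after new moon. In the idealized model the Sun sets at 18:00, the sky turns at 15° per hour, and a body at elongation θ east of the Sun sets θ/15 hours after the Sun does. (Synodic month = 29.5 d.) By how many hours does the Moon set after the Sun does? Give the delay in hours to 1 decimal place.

20.3 h

Phase angle: θ = 360°·(25.0 d)/(29.5 d) = 305.1°.
At 15° of sky rotation per hour, 305.1° corresponds to a 20.34 h lag.
So the Moon sets 20.34 h after the Sun.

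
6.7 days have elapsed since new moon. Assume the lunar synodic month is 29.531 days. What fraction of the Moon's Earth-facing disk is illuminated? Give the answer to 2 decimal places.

The Moon has covered 6.7/29.531 of its cycle, so θ ≈ 360° × 6.7/29.531 = 81.7°.
Illuminated fraction = (1 − cos 81.7°)/2 = (1 − 0.145)/2 ≈ 0.428.

0.43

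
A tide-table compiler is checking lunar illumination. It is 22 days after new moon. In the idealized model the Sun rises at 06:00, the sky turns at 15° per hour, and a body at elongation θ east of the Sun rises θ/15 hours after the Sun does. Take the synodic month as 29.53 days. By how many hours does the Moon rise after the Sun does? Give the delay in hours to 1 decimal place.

17.9 h

Phase angle: θ = 360°·(22 d)/(29.53 d) = 268.2°.
At 15° of sky rotation per hour, 268.2° corresponds to a 17.88 h lag.
So the Moon rises 17.88 h after the Sun.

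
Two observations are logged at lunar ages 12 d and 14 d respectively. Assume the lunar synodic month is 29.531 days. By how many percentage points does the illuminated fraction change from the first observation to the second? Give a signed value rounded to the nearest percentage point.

+8 pp

θ₁ = 360° × 12/29.531 = 146.3°, f₁ = (1 − cos θ₁)/2 = 0.916.
θ₂ = 360° × 14/29.531 = 170.7°, f₂ = (1 − cos θ₂)/2 = 0.993.
Change = f₂ − f₁ = +0.077 → +8 percentage points.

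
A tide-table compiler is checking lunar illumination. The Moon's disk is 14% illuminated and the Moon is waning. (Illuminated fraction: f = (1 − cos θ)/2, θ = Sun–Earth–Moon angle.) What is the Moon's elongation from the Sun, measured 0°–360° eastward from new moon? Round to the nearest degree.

cos θ = 1 − 2f = 0.720, giving a principal value of 43.9°.
A waning Moon lies in 180°–360°, so θ = 360° − 43.9° = 316.1°.

316°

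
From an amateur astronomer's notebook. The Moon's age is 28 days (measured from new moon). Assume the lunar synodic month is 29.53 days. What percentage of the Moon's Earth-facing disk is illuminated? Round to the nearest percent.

3%

The Moon has covered 28/29.53 of its cycle, so θ ≈ 360° × 28/29.53 = 341.3°.
With cos θ = 0.947, the lit fraction is (1 − 0.947)/2 ≈ 0.026, so 3%.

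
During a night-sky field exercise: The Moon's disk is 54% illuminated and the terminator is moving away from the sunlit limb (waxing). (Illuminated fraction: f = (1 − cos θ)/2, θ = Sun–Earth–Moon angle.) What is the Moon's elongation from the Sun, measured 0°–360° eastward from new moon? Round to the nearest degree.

95°

Invert f = (1 − cos θ)/2 to get cos θ = 1 − 2(0.54) = -0.080, hence θ₀ = arccos -0.080 = 94.6°.
The Moon is waxing (0°–180°), so θ = 94.6° directly.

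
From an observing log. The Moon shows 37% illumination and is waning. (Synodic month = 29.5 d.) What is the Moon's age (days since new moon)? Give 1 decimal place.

From f = (1 − cos θ)/2: cos θ = 1 − 2×0.37 = 0.260; arccos → 74.9°.
Waning ⇒ past full, so θ = 360° − 74.9° = 285.1°.
Age = 29.5 × 285.1°/360° ≈ 23.36 days.

23.4 days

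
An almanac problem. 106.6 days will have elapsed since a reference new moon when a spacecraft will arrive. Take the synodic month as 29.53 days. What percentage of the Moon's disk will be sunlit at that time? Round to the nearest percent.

106.6 d spans 3 complete synodic months (3 × 29.53 = 88.59 d) plus 18.01 d.
Phase angle: θ = 360°·(18.01 d)/(29.53 d) = 219.6°.
With cos θ = (-0.771), the lit fraction is (1 − (-0.771))/2 ≈ 0.885, so 89%.

89%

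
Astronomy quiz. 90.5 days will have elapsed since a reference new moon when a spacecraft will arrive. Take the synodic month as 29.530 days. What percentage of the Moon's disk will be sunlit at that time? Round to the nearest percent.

90.5/29.530 = 3.065 lunations, so 3 complete cycles and 1.91 d into the next.
The Moon has covered 1.91/29.530 of its cycle, so θ ≈ 360° × 1.91/29.530 = 23.3°.
With cos θ = 0.919, the lit fraction is (1 − 0.919)/2 ≈ 0.041, so 4%.

4%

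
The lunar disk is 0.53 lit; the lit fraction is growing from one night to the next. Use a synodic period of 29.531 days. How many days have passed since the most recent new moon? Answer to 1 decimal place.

7.7 days

cos θ = 1 − 2f = -0.060, giving a principal value of 93.4°.
Waxing ⇒ before full, so θ = 93.4°.
Age = 29.531 × 93.4°/360° ≈ 7.66 days.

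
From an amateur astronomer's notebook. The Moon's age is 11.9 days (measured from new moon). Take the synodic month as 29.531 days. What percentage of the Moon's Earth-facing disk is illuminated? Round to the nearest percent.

91%

Elongation θ = 360° × 11.9/29.531 ≈ 145.1°.
With cos θ = (-0.820), the lit fraction is (1 − (-0.820))/2 ≈ 0.910, so 91%.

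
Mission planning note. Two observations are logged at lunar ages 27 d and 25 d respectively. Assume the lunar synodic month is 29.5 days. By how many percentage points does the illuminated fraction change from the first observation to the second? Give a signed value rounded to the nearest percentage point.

+14 pp

θ₁ = 360° × 27/29.5 = 329.5°, f₁ = (1 − cos θ₁)/2 = 0.069.
θ₂ = 360° × 25/29.5 = 305.1°, f₂ = (1 − cos θ₂)/2 = 0.213.
Change = f₂ − f₁ = +0.143 → +14 percentage points.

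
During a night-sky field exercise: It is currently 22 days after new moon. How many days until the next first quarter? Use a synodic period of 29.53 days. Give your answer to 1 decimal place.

14.9 days

First quarter is 0.25 of the way through the cycle: age 0.25 × 29.53 = 7.383 d.
This lunation's first quarter (7.383 d) has passed, so add one period: 36.913 − 22 = 14.913 days.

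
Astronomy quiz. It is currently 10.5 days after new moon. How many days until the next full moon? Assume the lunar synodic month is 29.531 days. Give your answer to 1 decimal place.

Full moon is 0.5 of the way through the cycle: age 0.5 × 29.531 = 14.765 d.
So 4.265 days remain (14.765 − 10.5).

4.3 days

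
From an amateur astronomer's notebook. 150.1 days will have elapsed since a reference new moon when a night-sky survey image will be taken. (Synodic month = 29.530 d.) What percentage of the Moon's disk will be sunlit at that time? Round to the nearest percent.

150.1 d spans 5 complete synodic months (5 × 29.530 = 147.65 d) plus 2.45 d.
Phase angle: θ = 360°·(2.45 d)/(29.530 d) = 29.9°.
With cos θ = 0.867, the lit fraction is (1 − 0.867)/2 ≈ 0.066, so 7%.

7%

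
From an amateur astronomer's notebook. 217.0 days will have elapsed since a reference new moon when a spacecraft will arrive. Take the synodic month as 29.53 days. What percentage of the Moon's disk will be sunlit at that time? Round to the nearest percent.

217.0/29.53 = 7.348 lunations, so 7 complete cycles and 10.29 d into the next.
Phase angle: θ = 360°·(10.29 d)/(29.53 d) = 125.4°.
With cos θ = (-0.580), the lit fraction is (1 − (-0.580))/2 ≈ 0.790, so 79%.

79%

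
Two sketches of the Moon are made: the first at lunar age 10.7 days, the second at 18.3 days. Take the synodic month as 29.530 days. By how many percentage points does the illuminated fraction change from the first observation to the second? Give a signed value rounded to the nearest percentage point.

θ₁ = 360° × 10.7/29.530 = 130.4°, f₁ = (1 − cos θ₁)/2 = 0.824.
θ₂ = 360° × 18.3/29.530 = 223.1°, f₂ = (1 − cos θ₂)/2 = 0.865.
Change = f₂ − f₁ = +0.041 → +4 percentage points.

+4 pp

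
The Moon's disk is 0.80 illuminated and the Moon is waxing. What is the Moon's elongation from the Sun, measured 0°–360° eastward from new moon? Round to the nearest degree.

From f = (1 − cos θ)/2: cos θ = 1 − 2×0.80 = -0.600; arccos → 126.9°.
The Moon is waxing (0°–180°), so θ = 126.9° directly.

127°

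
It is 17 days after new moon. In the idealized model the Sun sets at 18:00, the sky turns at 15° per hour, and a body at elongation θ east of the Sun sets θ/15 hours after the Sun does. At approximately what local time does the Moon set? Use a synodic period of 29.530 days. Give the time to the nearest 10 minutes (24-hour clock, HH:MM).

Elongation θ = 360° × 17/29.530 ≈ 207.2°.
Delay after the Sun = 207.2° / (15°/h) ≈ 13.82 h.
18:00 + 13.816 h ≈ 07:49 → 07:50 to the nearest ten minutes.

07:50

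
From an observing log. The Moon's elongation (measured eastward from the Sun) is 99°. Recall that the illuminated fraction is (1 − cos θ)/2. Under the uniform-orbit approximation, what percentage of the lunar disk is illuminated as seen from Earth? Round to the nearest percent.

58%

Half-versine of 99°: (1 − (-0.156))/2 = 0.578, i.e. 58%.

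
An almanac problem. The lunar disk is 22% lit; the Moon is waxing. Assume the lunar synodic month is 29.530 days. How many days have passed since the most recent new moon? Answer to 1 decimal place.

cos θ = 1 − 2f = 0.560, giving a principal value of 55.9°.
Before full moon the principal value applies: θ = 55.9°.
Age = 29.530 × 55.9°/360° ≈ 4.59 days.

4.6 days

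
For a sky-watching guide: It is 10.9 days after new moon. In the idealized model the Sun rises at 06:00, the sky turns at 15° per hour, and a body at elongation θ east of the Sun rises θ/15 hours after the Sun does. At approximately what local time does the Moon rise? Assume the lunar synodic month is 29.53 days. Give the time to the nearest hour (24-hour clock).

Phase angle: θ = 360°·(10.9 d)/(29.53 d) = 132.9°.
The Moon trails the Sun by θ/15 = 132.9/15 ≈ 8.86 hours.
06:00 + 8.86 h ≈ 14:52 → 15:00 to the nearest hour.

15:00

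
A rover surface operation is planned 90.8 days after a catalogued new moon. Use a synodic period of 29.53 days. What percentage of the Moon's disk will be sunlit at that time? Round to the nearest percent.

Reduce mod P: 90.8 − 3×29.53 = 2.21 d into the current lunation.
Phase angle: θ = 360°·(2.21 d)/(29.53 d) = 26.9°.
With cos θ = 0.891, the lit fraction is (1 − 0.891)/2 ≈ 0.054, so 5%.

5%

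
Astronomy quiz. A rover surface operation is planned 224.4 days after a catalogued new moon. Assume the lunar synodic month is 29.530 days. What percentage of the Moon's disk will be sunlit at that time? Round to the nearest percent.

91%

224.4 d spans 7 complete synodic months (7 × 29.530 = 206.71 d) plus 17.69 d.
The Moon has covered 17.69/29.530 of its cycle, so θ ≈ 360° × 17.69/29.530 = 215.7°.
cos 215.7° = (-0.813), so f = (1 − (-0.813))/2 = 0.906, so 91%.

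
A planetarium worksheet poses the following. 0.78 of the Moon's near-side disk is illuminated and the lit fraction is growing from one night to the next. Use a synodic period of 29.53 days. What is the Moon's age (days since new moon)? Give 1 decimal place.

From f = (1 − cos θ)/2: cos θ = 1 − 2×0.78 = -0.560; arccos → 124.1°.
The Moon is waxing (0°–180°), so θ = 124.1° directly.
Age = 29.53 × 124.1°/360° ≈ 10.18 days.

10.2 days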